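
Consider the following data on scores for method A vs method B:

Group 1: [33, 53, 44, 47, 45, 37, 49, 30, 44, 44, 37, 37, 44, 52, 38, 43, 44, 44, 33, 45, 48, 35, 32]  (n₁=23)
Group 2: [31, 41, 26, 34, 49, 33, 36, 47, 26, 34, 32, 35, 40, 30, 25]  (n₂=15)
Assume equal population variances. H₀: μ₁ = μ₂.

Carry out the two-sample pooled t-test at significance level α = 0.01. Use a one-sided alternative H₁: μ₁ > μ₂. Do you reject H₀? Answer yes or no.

reject H₀: yes

x̄₁=41.652, s₁=6.457, n₁=23
x̄₂=34.600, s₂=7.159, n₂=15
s_p² = [22·6.457² + 14·7.159²]/36 = 45.4116
SE = √(s_p²·(1/23+1/15)) = 2.2365
t = (41.652−34.600)/2.2365 = 3.1532
df = 36
p-value (one-sided, H₁ greater) = 0.00163
At α=0.01: p < α → reject H₀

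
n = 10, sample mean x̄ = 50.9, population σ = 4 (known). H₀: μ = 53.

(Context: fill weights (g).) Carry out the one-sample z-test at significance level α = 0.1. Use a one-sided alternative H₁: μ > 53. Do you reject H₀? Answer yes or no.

SE = σ/√n = 4/√10 = 1.2649
z = (x̄−μ₀)/SE = (50.9−53)/1.2649 = -1.6602
p-value (one-sided, H₁ greater) = 0.95156
At α=0.1: p ≥ α → fail to reject H₀

reject H₀: no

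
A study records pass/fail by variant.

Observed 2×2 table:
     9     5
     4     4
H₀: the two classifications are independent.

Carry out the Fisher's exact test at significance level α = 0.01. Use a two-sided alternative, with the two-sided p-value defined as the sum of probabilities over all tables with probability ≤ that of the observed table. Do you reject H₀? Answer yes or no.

Margins: r₁=14, r₂=8, c₁=13, c₂=9, n=22
p_obs = C(14,9)·C(8,4)/C(22,13); sum pmf over tables with pmf ≤ p_obs
p-value (two-sided) = 0.66192
At α=0.01: p ≥ α → fail to reject H₀

reject H₀: no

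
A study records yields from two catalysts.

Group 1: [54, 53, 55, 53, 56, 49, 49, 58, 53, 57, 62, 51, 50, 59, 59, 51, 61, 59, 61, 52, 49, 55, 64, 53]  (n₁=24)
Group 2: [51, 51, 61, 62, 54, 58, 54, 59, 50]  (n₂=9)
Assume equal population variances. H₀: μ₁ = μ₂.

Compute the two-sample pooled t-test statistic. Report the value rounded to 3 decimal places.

x̄₁=55.125, s₁=4.446, n₁=24
x̄₂=55.556, s₂=4.558, n₂=9
s_p² = [23·4.446² + 8·4.558²]/31 = 20.0273
SE = √(s_p²·(1/24+1/9)) = 1.7492
t = (55.125−55.556)/1.7492 = -0.2461
df = 31

test statistic = -0.246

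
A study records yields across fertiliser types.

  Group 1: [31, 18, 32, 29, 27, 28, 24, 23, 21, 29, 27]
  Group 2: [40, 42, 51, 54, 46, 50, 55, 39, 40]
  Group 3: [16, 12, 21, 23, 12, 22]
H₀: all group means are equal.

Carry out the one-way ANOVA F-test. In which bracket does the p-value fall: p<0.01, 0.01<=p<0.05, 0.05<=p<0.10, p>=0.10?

Group means [26.27, 46.33, 17.67], grand mean 31.231
SSB = Σnᵢ(x̄ᵢ−x̄)² = 3427.100; SSW = ΣΣ(x−x̄ᵢ)² = 633.515
MSB = 3427.100/2 = 1713.5501; MSW = 633.515/23 = 27.5441
F = MSB/MSW = 62.2111
df = (2, 23)
p-value (upper-tail) = 0.00000
→ bracket: p<0.01

p-value bracket: p<0.01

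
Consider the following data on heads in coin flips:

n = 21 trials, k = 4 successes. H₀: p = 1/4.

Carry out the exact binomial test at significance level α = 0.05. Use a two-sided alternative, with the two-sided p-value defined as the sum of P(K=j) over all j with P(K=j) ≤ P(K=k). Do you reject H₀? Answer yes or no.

reject H₀: no

Exact binomial: n=21, k=4, p₀=1/4=0.2500
P(X=j) = C(n,j)·p₀^j·(1−p₀)^(n−j); p = Σ P(X=j) over j with P(X=j) ≤ P(X=4)
p-value (two-sided) = 0.62379
At α=0.05: p ≥ α → fail to reject H₀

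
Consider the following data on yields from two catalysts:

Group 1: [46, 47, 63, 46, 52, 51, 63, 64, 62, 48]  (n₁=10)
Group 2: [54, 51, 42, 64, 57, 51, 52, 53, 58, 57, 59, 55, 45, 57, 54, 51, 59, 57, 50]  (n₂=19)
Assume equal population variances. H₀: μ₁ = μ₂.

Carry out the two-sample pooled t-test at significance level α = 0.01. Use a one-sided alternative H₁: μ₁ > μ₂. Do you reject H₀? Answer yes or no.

reject H₀: no

x̄₁=54.200, s₁=7.829, n₁=10
x̄₂=54.000, s₂=5.142, n₂=19
s_p² = [9·7.829² + 18·5.142²]/27 = 38.0593
SE = √(s_p²·(1/10+1/19)) = 2.4102
t = (54.200−54.000)/2.4102 = 0.0830
df = 27
p-value (one-sided, H₁ greater) = 0.46724
At α=0.01: p ≥ α → fail to reject H₀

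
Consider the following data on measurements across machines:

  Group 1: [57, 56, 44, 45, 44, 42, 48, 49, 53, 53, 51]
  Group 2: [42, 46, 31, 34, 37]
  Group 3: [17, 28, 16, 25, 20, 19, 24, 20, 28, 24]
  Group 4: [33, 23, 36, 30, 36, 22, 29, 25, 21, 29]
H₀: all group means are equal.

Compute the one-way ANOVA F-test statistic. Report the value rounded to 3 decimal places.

test statistic = 54.626

Group means [49.27, 38.00, 22.10, 28.40], grand mean 34.361
SSB = Σnᵢ(x̄ᵢ−x̄)² = 4370.824; SSW = ΣΣ(x−x̄ᵢ)² = 853.482
MSB = 4370.824/3 = 1456.9412; MSW = 853.482/32 = 26.6713
F = MSB/MSW = 54.6258
df = (3, 32)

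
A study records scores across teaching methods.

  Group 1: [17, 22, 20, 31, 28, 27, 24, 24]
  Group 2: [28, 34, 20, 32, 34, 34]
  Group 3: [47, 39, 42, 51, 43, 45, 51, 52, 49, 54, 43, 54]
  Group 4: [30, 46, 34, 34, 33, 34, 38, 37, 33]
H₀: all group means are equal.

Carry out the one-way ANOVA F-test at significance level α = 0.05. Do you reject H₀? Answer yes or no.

Group means [24.12, 30.33, 47.50, 35.44], grand mean 36.114
SSB = Σnᵢ(x̄ᵢ−x̄)² = 2910.112; SSW = ΣΣ(x−x̄ᵢ)² = 747.431
MSB = 2910.112/3 = 970.0374; MSW = 747.431/31 = 24.1107
F = MSB/MSW = 40.2327
df = (3, 31)
p-value (upper-tail) = 0.00000
At α=0.05: p < α → reject H₀

reject H₀: yes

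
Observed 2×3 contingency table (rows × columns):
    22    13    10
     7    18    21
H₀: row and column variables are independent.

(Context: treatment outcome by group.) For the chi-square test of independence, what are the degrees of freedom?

df = (r−1)(c−1) = (2−1)·(3−1) = 2

degrees of freedom = 2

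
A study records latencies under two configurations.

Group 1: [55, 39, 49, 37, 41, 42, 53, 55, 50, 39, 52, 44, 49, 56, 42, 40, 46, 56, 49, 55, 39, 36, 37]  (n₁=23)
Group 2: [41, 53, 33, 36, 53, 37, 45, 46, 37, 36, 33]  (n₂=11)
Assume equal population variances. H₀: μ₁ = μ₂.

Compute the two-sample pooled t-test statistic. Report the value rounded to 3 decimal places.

test statistic = 2.005

x̄₁=46.130, s₁=6.995, n₁=23
x̄₂=40.909, s₂=7.341, n₂=11
s_p² = [22·6.995² + 10·7.341²]/32 = 50.4849
SE = √(s_p²·(1/23+1/11)) = 2.6047
t = (46.130−40.909)/2.6047 = 2.0046
df = 32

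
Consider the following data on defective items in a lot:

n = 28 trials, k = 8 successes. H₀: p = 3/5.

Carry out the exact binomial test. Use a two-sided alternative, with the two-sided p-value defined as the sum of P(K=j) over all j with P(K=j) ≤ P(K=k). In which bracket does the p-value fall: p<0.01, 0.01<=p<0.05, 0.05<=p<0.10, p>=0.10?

p-value bracket: p<0.01

Exact binomial: n=28, k=8, p₀=3/5=0.6000
P(X=j) = C(n,j)·p₀^j·(1−p₀)^(n−j); p = Σ P(X=j) over j with P(X=j) ≤ P(X=8)
p-value (two-sided) = 0.00087
→ bracket: p<0.01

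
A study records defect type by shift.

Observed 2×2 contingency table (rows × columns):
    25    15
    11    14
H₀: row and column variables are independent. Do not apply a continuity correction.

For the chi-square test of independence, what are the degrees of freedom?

df = (r−1)(c−1) = (2−1)·(2−1) = 1

degrees of freedom = 1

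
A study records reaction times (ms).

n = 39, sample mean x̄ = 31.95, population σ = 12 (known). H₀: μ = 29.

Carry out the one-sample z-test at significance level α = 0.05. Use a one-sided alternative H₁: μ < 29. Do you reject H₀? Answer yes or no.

SE = σ/√n = 12/√39 = 1.9215
z = (x̄−μ₀)/SE = (31.95−29)/1.9215 = 1.5352
p-value (one-sided, H₁ less) = 0.93764
At α=0.05: p ≥ α → fail to reject H₀

reject H₀: no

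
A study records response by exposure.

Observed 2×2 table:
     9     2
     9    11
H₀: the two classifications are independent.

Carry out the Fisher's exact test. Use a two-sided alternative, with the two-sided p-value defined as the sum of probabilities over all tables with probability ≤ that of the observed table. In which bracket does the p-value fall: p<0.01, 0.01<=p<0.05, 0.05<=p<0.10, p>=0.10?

p-value bracket: 0.05<=p<0.10

Margins: r₁=11, r₂=20, c₁=18, c₂=13, n=31
p_obs = C(11,9)·C(20,9)/C(31,18); sum pmf over tables with pmf ≤ p_obs
p-value (two-sided) = 0.06564
→ bracket: 0.05<=p<0.10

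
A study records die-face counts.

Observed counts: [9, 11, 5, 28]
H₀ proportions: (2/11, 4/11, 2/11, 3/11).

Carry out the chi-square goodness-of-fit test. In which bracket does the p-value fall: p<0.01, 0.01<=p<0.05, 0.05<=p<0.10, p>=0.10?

n = 53; E_i = n·p_i = [9.64, 19.27, 9.64, 14.45]
χ² = (9−9.64)²/9.64 + (11−19.27)²/19.27 + (5−9.64)²/9.64 + (28−14.45)²/14.45 = 18.5173
df = 3
p-value (upper-tail) = 0.00034
→ bracket: p<0.01

p-value bracket: p<0.01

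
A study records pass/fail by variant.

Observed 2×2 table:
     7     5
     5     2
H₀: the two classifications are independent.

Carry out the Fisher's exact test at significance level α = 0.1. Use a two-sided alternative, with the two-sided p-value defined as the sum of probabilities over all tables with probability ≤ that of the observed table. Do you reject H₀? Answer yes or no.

Margins: r₁=12, r₂=7, c₁=12, c₂=7, n=19
p_obs = C(12,7)·C(7,5)/C(19,12); sum pmf over tables with pmf ≤ p_obs
p-value (two-sided) = 0.65617
At α=0.1: p ≥ α → fail to reject H₀

reject H₀: no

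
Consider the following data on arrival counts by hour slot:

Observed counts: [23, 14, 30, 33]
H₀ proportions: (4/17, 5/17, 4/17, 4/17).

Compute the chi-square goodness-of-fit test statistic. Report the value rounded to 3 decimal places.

n = 100; E_i = n·p_i = [23.53, 29.41, 23.53, 23.53]
χ² = (23−23.53)²/23.53 + (14−29.41)²/29.41 + (30−23.53)²/23.53 + (33−23.53)²/23.53 = 13.6790
df = 3

test statistic = 13.679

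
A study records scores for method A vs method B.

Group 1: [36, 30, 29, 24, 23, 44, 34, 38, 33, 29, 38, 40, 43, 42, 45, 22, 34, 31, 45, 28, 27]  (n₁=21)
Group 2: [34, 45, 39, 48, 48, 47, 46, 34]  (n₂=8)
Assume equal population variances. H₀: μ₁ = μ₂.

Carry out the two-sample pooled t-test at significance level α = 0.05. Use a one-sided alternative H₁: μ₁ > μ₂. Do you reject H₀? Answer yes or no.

x̄₁=34.048, s₁=7.365, n₁=21
x̄₂=42.625, s₂=6.046, n₂=8
s_p² = [20·7.365² + 7·6.046²]/27 = 49.6603
SE = √(s_p²·(1/21+1/8)) = 2.9279
t = (34.048−42.625)/2.9279 = -2.9296
df = 27
p-value (one-sided, H₁ greater) = 0.99659
At α=0.05: p ≥ α → fail to reject H₀

reject H₀: no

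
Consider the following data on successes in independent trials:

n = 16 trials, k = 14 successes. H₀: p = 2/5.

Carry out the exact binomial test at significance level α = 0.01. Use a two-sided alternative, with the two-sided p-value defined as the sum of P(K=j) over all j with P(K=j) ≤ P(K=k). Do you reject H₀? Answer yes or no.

Exact binomial: n=16, k=14, p₀=2/5=0.4000
P(X=j) = C(n,j)·p₀^j·(1−p₀)^(n−j); p = Σ P(X=j) over j with P(X=j) ≤ P(X=14)
p-value (two-sided) = 0.00013
At α=0.01: p < α → reject H₀

reject H₀: yes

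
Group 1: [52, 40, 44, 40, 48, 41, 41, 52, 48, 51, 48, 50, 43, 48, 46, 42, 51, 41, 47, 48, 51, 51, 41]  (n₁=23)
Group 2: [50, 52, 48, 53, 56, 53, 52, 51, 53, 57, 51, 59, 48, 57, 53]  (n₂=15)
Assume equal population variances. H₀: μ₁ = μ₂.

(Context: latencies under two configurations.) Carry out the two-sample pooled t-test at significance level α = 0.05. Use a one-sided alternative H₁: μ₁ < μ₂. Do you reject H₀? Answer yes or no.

reject H₀: yes

x̄₁=46.261, s₁=4.309, n₁=23
x̄₂=52.867, s₂=3.226, n₂=15
s_p² = [22·4.309² + 14·3.226²]/36 = 15.3936
SE = √(s_p²·(1/23+1/15)) = 1.3021
t = (46.261−52.867)/1.3021 = -5.0731
df = 36
p-value (one-sided, H₁ less) = 0.00001
At α=0.05: p < α → reject H₀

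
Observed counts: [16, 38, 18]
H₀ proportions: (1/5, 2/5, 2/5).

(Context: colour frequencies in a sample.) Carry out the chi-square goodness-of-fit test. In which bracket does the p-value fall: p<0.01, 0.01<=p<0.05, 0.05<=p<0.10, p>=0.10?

p-value bracket: 0.01<=p<0.05

n = 72; E_i = n·p_i = [14.40, 28.80, 28.80]
χ² = (16−14.40)²/14.40 + (38−28.80)²/28.80 + (18−28.80)²/28.80 = 7.1667
df = 2
p-value (upper-tail) = 0.02778
→ bracket: 0.01<=p<0.05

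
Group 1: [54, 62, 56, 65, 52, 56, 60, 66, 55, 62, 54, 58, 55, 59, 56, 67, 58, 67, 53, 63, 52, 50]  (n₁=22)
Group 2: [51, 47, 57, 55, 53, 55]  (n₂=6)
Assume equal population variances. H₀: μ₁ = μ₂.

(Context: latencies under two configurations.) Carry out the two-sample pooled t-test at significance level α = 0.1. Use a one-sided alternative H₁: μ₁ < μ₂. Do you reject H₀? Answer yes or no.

reject H₀: no

x̄₁=58.182, s₁=5.161, n₁=22
x̄₂=53.000, s₂=3.578, n₂=6
s_p² = [21·5.161² + 5·3.578²]/26 = 23.9720
SE = √(s_p²·(1/22+1/6)) = 2.2550
t = (58.182−53.000)/2.2550 = 2.2979
df = 26
p-value (one-sided, H₁ less) = 0.98507
At α=0.1: p ≥ α → fail to reject H₀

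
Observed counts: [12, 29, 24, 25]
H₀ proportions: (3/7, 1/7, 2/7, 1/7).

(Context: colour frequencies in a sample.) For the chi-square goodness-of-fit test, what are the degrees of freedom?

degrees of freedom = 3

df = k − 1 = 4 − 1 = 3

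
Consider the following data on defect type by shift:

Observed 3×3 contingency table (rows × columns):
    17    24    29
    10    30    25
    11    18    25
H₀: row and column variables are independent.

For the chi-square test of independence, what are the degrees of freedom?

df = (r−1)(c−1) = (3−1)·(3−1) = 4

degrees of freedom = 4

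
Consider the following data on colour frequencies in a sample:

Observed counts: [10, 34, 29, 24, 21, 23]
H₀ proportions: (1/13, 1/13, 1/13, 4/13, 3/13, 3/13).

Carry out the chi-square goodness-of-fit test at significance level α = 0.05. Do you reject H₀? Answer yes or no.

reject H₀: yes

n = 141; E_i = n·p_i = [10.85, 10.85, 10.85, 43.38, 32.54, 32.54]
χ² = (10−10.85)²/10.85 + (34−10.85)²/10.85 + (29−10.85)²/10.85 + (24−43.38)²/43.38 + (21−32.54)²/32.54 + (23−32.54)²/32.54 = 95.4279
df = 5
p-value (upper-tail) = 0.00000
At α=0.05: p < α → reject H₀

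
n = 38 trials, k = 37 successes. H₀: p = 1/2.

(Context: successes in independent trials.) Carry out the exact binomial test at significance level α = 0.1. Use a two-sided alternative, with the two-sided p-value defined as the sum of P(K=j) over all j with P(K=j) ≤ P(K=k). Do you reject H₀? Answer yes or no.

reject H₀: yes

Exact binomial: n=38, k=37, p₀=1/2=0.5000
P(X=j) = C(n,j)·p₀^j·(1−p₀)^(n−j); p = Σ P(X=j) over j with P(X=j) ≤ P(X=37)
p-value (two-sided) = 0.00000
At α=0.1: p < α → reject H₀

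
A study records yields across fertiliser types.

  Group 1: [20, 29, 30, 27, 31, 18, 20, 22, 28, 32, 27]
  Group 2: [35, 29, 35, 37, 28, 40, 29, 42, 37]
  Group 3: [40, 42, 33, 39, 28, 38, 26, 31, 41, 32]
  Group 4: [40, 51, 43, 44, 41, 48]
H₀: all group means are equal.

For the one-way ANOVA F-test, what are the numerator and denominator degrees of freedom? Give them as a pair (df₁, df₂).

degrees of freedom = [3, 32]

k = 4 groups, N = 36 total
df = (k−1, N−k) = (4−1, 36−4) = (3, 32)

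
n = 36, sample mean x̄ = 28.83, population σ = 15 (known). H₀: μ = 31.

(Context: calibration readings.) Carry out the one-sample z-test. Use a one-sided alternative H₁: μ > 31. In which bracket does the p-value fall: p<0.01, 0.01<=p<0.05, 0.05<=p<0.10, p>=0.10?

SE = σ/√n = 15/√36 = 2.5000
z = (x̄−μ₀)/SE = (28.83−31)/2.5000 = -0.8680
p-value (one-sided, H₁ greater) = 0.80730
→ bracket: p>=0.10

p-value bracket: p>=0.10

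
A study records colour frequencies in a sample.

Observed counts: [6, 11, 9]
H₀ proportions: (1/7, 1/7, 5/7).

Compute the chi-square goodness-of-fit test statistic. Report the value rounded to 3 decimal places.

test statistic = 20.631

n = 26; E_i = n·p_i = [3.71, 3.71, 18.57]
χ² = (6−3.71)²/3.71 + (11−3.71)²/3.71 + (9−18.57)²/18.57 = 20.6308
df = 2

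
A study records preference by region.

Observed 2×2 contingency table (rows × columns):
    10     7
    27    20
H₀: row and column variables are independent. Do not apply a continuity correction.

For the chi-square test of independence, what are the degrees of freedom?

df = (r−1)(c−1) = (2−1)·(2−1) = 1

degrees of freedom = 1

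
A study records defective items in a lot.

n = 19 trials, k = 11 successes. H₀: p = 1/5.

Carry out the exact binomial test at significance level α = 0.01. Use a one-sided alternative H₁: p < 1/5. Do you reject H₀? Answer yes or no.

Exact binomial: n=19, k=11, p₀=1/5=0.2000
P(X≤11) from Σ C(n,i)·p₀^i·(1−p₀)^(n−i)
p-value (one-sided, H₁ less) = 0.99995
At α=0.01: p ≥ α → fail to reject H₀

reject H₀: no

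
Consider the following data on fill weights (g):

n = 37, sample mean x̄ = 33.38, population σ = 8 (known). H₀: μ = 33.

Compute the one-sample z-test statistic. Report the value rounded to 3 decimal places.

SE = σ/√n = 8/√37 = 1.3152
z = (x̄−μ₀)/SE = (33.38−33)/1.3152 = 0.2889

test statistic = 0.289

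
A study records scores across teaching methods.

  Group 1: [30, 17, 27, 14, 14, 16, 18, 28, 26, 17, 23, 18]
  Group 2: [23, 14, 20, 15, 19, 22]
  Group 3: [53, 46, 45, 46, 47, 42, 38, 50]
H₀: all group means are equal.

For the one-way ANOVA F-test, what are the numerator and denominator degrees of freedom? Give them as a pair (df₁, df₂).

degrees of freedom = [2, 23]

k = 3 groups, N = 26 total
df = (k−1, N−k) = (3−1, 26−3) = (2, 23)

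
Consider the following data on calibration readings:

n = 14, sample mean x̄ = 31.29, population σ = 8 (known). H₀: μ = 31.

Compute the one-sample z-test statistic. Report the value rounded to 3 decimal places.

test statistic = 0.136

SE = σ/√n = 8/√14 = 2.1381
z = (x̄−μ₀)/SE = (31.29−31)/2.1381 = 0.1356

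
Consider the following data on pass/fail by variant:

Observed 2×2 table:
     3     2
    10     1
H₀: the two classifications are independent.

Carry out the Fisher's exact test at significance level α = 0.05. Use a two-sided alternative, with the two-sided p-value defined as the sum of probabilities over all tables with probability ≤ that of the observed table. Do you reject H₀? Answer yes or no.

Margins: r₁=5, r₂=11, c₁=13, c₂=3, n=16
p_obs = C(5,3)·C(11,10)/C(16,13); sum pmf over tables with pmf ≤ p_obs
p-value (two-sided) = 0.21429
At α=0.05: p ≥ α → fail to reject H₀

reject H₀: no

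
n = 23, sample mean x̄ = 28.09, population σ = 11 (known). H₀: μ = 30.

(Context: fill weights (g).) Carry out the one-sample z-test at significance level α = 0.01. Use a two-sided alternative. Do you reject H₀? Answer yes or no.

SE = σ/√n = 11/√23 = 2.2937
z = (x̄−μ₀)/SE = (28.09−30)/2.2937 = -0.8327
p-value (two-sided) = 0.40500
At α=0.01: p ≥ α → fail to reject H₀

reject H₀: no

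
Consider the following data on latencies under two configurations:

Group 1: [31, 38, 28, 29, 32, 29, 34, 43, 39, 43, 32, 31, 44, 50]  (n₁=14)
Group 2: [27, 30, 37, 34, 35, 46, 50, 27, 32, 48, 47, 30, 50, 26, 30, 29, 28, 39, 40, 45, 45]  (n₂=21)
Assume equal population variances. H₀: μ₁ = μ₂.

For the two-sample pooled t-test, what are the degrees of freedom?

degrees of freedom = 33

df = n₁ + n₂ − 2 = 14 + 21 − 2 = 33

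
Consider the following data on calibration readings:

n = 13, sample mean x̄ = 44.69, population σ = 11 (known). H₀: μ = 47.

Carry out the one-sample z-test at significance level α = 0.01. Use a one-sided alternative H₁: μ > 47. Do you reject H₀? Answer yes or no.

reject H₀: no

SE = σ/√n = 11/√13 = 3.0509
z = (x̄−μ₀)/SE = (44.69−47)/3.0509 = -0.7572
p-value (one-sided, H₁ greater) = 0.77552
At α=0.01: p ≥ α → fail to reject H₀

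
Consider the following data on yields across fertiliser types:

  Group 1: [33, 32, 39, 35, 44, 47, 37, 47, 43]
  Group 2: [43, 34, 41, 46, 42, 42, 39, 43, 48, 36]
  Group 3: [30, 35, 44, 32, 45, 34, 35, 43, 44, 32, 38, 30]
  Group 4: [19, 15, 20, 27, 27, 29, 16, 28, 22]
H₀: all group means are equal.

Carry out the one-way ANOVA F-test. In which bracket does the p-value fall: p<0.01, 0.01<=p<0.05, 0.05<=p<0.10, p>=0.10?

Group means [39.67, 41.40, 36.83, 22.56], grand mean 35.400
SSB = Σnᵢ(x̄ᵢ−x̄)² = 2033.311; SSW = ΣΣ(x−x̄ᵢ)² = 1024.289
MSB = 2033.311/3 = 677.7704; MSW = 1024.289/36 = 28.4525
F = MSB/MSW = 23.8211
df = (3, 36)
p-value (upper-tail) = 0.00000
→ bracket: p<0.01

p-value bracket: p<0.01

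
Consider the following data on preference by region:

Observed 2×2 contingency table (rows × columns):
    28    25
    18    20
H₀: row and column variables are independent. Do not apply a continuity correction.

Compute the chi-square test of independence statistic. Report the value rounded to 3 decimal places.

test statistic = 0.264

Row totals [53, 38], col totals [46, 45], n=91
χ² = (28−26.79)²/26.79 + (25−26.21)²/26.21 + (18−19.21)²/19.21 + (20−18.79)²/18.79 = 0.2641
df = 1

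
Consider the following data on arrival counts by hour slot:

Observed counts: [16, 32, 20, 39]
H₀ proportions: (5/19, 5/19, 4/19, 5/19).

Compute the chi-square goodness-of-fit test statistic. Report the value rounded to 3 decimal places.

n = 107; E_i = n·p_i = [28.16, 28.16, 22.53, 28.16]
χ² = (16−28.16)²/28.16 + (32−28.16)²/28.16 + (20−22.53)²/22.53 + (39−28.16)²/28.16 = 10.2318
df = 3

test statistic = 10.232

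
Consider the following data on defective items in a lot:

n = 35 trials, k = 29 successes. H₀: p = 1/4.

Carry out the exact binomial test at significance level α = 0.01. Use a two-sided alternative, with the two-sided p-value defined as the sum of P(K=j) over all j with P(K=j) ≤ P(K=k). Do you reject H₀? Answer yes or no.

reject H₀: yes

Exact binomial: n=35, k=29, p₀=1/4=0.2500
P(X=j) = C(n,j)·p₀^j·(1−p₀)^(n−j); p = Σ P(X=j) over j with P(X=j) ≤ P(X=29)
p-value (two-sided) = 0.00000
At α=0.01: p < α → reject H₀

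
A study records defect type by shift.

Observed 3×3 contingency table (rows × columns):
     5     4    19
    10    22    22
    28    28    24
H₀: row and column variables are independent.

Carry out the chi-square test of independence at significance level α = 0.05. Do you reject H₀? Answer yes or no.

reject H₀: yes

Row totals [28, 54, 80], col totals [43, 54, 65], n=162
χ² = (5−7.43)²/7.43 + (4−9.33)²/9.33 + (19−11.23)²/11.23 + (10−14.33)²/14.33 + (22−18.00)²/18.00 + (22−21.67)²/21.67 + (28−21.23)²/21.23 + (28−26.67)²/26.67 + (24−32.10)²/32.10 = 15.6807
df = 4
p-value (upper-tail) = 0.00348
At α=0.05: p < α → reject H₀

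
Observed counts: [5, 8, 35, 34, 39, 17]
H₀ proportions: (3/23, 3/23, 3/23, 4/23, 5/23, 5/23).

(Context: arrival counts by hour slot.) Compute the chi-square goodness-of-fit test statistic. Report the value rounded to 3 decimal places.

n = 138; E_i = n·p_i = [18.00, 18.00, 18.00, 24.00, 30.00, 30.00]
χ² = (5−18.00)²/18.00 + (8−18.00)²/18.00 + (35−18.00)²/18.00 + (34−24.00)²/24.00 + (39−30.00)²/30.00 + (17−30.00)²/30.00 = 43.5000
df = 5

test statistic = 43.500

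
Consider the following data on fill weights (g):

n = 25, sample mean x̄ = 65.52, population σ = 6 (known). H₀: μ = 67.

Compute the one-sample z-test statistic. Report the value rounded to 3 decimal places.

SE = σ/√n = 6/√25 = 1.2000
z = (x̄−μ₀)/SE = (65.52−67)/1.2000 = -1.2333

test statistic = -1.233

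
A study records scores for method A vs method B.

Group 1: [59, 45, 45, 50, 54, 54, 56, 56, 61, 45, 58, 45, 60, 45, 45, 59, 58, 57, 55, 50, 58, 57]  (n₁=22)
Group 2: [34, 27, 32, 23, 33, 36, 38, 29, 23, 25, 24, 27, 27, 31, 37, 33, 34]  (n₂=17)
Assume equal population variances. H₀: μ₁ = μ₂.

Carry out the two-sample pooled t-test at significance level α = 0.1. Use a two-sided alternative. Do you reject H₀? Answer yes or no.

x̄₁=53.273, s₁=5.841, n₁=22
x̄₂=30.176, s₂=4.940, n₂=17
s_p² = [21·5.841² + 16·4.940²]/37 = 29.9144
SE = √(s_p²·(1/22+1/17)) = 1.7662
t = (53.273−30.176)/1.7662 = 13.0769
df = 37
p-value (two-sided) = 0.00000
At α=0.1: p < α → reject H₀

reject H₀: yes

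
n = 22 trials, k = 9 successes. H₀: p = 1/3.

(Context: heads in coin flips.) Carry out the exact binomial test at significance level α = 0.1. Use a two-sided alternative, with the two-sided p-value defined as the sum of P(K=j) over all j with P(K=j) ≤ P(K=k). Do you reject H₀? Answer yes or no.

Exact binomial: n=22, k=9, p₀=1/3=0.3333
P(X=j) = C(n,j)·p₀^j·(1−p₀)^(n−j); p = Σ P(X=j) over j with P(X=j) ≤ P(X=9)
p-value (two-sided) = 0.49915
At α=0.1: p ≥ α → fail to reject H₀

reject H₀: no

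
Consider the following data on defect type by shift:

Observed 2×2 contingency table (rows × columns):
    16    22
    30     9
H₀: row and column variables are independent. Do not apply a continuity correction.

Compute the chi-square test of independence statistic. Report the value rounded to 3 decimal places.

test statistic = 9.701

Row totals [38, 39], col totals [46, 31], n=77
χ² = (16−22.70)²/22.70 + (22−15.30)²/15.30 + (30−23.30)²/23.30 + (9−15.70)²/15.70 = 9.7011
df = 1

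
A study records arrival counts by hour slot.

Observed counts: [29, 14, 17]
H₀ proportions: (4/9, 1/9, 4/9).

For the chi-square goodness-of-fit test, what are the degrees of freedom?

degrees of freedom = 2

df = k − 1 = 3 − 1 = 2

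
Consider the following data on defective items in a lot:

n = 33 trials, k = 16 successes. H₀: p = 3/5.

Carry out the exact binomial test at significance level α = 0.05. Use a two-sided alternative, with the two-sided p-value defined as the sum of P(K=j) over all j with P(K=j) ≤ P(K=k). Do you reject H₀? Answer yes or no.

reject H₀: no

Exact binomial: n=33, k=16, p₀=3/5=0.6000
P(X=j) = C(n,j)·p₀^j·(1−p₀)^(n−j); p = Σ P(X=j) over j with P(X=j) ≤ P(X=16)
p-value (two-sided) = 0.21342
At α=0.05: p ≥ α → fail to reject H₀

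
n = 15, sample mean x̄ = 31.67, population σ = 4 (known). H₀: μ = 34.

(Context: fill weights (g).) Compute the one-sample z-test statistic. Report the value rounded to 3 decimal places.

test statistic = -2.256

SE = σ/√n = 4/√15 = 1.0328
z = (x̄−μ₀)/SE = (31.67−34)/1.0328 = -2.2560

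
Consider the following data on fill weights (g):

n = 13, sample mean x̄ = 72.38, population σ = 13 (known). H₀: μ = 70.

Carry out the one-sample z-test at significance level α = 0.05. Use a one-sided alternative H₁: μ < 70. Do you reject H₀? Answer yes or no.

SE = σ/√n = 13/√13 = 3.6056
z = (x̄−μ₀)/SE = (72.38−70)/3.6056 = 0.6601
p-value (one-sided, H₁ less) = 0.74540
At α=0.05: p ≥ α → fail to reject H₀

reject H₀: no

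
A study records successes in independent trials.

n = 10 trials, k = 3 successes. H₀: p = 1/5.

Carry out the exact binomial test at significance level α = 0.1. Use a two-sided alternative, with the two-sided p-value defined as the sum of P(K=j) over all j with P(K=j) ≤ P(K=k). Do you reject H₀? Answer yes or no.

Exact binomial: n=10, k=3, p₀=1/5=0.2000
P(X=j) = C(n,j)·p₀^j·(1−p₀)^(n−j); p = Σ P(X=j) over j with P(X=j) ≤ P(X=3)
p-value (two-sided) = 0.42957
At α=0.1: p ≥ α → fail to reject H₀

reject H₀: no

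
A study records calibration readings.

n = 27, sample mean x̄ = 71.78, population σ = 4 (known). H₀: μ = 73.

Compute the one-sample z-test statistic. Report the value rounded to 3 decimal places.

test statistic = -1.585

SE = σ/√n = 4/√27 = 0.7698
z = (x̄−μ₀)/SE = (71.78−73)/0.7698 = -1.5848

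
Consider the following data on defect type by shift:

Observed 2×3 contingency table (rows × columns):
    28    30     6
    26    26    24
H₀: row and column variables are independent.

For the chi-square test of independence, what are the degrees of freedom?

df = (r−1)(c−1) = (2−1)·(3−1) = 2

degrees of freedom = 2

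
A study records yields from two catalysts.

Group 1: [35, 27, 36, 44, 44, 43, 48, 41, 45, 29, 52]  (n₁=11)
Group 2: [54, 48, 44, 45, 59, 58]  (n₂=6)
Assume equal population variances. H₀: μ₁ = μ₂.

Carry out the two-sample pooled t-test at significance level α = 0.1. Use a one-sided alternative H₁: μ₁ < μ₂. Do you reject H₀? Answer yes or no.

reject H₀: yes

x̄₁=40.364, s₁=7.775, n₁=11
x̄₂=51.333, s₂=6.563, n₂=6
s_p² = [10·7.775² + 5·6.563²]/15 = 54.6586
SE = √(s_p²·(1/11+1/6)) = 3.7522
t = (40.364−51.333)/3.7522 = -2.9236
df = 15
p-value (one-sided, H₁ less) = 0.00524
At α=0.1: p < α → reject H₀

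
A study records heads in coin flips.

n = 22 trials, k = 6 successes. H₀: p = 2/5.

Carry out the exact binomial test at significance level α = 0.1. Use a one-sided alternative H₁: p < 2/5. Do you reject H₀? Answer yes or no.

Exact binomial: n=22, k=6, p₀=2/5=0.4000
P(X≤6) from Σ C(n,i)·p₀^i·(1−p₀)^(n−i)
p-value (one-sided, H₁ less) = 0.15844
At α=0.1: p ≥ α → fail to reject H₀

reject H₀: no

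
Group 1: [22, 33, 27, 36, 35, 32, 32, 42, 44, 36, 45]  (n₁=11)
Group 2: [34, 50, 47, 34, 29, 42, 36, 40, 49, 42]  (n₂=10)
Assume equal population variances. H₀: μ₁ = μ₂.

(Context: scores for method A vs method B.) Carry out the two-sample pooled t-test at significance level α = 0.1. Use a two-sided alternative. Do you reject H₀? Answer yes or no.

x̄₁=34.909, s₁=6.978, n₁=11
x̄₂=40.300, s₂=7.040, n₂=10
s_p² = [10·6.978² + 9·7.040²]/19 = 49.1057
SE = √(s_p²·(1/11+1/10)) = 3.0618
t = (34.909−40.300)/3.0618 = -1.7607
df = 19
p-value (two-sided) = 0.09438
At α=0.1: p < α → reject H₀

reject H₀: yes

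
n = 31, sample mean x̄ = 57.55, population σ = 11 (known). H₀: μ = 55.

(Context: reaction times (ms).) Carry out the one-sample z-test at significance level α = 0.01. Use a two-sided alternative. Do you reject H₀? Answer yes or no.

SE = σ/√n = 11/√31 = 1.9757
z = (x̄−μ₀)/SE = (57.55−55)/1.9757 = 1.2907
p-value (two-sided) = 0.19680
At α=0.01: p ≥ α → fail to reject H₀

reject H₀: no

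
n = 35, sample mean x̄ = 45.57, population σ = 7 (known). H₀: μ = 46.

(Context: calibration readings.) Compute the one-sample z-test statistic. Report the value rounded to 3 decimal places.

SE = σ/√n = 7/√35 = 1.1832
z = (x̄−μ₀)/SE = (45.57−46)/1.1832 = -0.3634

test statistic = -0.363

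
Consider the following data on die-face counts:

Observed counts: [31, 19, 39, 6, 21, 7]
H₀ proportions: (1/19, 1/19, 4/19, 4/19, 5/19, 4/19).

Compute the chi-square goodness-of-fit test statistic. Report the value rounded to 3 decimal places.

test statistic = 156.856

n = 123; E_i = n·p_i = [6.47, 6.47, 25.89, 25.89, 32.37, 25.89]
χ² = (31−6.47)²/6.47 + (19−6.47)²/6.47 + (39−25.89)²/25.89 + (6−25.89)²/25.89 + (21−32.37)²/32.37 + (7−25.89)²/25.89 = 156.8561
df = 5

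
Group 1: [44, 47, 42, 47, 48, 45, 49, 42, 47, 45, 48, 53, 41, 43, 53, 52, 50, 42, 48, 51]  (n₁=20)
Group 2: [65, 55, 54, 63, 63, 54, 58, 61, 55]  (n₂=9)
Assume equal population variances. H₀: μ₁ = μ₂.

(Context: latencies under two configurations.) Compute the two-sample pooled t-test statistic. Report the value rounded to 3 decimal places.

x̄₁=46.850, s₁=3.787, n₁=20
x̄₂=58.667, s₂=4.387, n₂=9
s_p² = [19·3.787² + 8·4.387²]/27 = 15.7981
SE = √(s_p²·(1/20+1/9)) = 1.5954
t = (46.850−58.667)/1.5954 = -7.4068
df = 27

test statistic = -7.407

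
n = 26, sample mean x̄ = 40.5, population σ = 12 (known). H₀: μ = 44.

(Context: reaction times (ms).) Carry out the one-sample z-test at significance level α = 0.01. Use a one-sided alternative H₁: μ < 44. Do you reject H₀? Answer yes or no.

SE = σ/√n = 12/√26 = 2.3534
z = (x̄−μ₀)/SE = (40.5−44)/2.3534 = -1.4872
p-value (one-sided, H₁ less) = 0.06848
At α=0.01: p ≥ α → fail to reject H₀

reject H₀: no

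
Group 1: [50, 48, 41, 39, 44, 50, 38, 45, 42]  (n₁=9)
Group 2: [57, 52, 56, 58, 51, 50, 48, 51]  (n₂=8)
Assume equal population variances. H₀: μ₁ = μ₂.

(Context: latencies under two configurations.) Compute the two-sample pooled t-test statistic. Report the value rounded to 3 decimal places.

test statistic = -4.368

x̄₁=44.111, s₁=4.512, n₁=9
x̄₂=52.875, s₂=3.643, n₂=8
s_p² = [8·4.512² + 7·3.643²]/15 = 17.0509
SE = √(s_p²·(1/9+1/8)) = 2.0065
t = (44.111−52.875)/2.0065 = -4.3678
df = 15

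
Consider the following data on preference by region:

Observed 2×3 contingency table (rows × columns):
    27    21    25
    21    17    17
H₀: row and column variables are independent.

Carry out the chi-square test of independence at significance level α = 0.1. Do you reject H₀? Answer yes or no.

Row totals [73, 55], col totals [48, 38, 42], n=128
χ² = (27−27.38)²/27.38 + (21−21.67)²/21.67 + (25−23.95)²/23.95 + (21−20.62)²/20.62 + (17−16.33)²/16.33 + (17−18.05)²/18.05 = 0.1669
df = 2
p-value (upper-tail) = 0.91993
At α=0.1: p ≥ α → fail to reject H₀

reject H₀: no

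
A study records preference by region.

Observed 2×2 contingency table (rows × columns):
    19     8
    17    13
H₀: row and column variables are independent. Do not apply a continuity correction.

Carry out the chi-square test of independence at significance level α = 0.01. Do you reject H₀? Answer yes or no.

reject H₀: no

Row totals [27, 30], col totals [36, 21], n=57
χ² = (19−17.05)²/17.05 + (8−9.95)²/9.95 + (17−18.95)²/18.95 + (13−11.05)²/11.05 = 1.1469
df = 1
p-value (upper-tail) = 0.28421
At α=0.01: p ≥ α → fail to reject H₀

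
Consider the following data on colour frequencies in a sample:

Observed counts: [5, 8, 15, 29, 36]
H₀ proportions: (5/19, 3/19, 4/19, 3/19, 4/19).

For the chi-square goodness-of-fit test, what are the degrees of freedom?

degrees of freedom = 4

df = k − 1 = 5 − 1 = 4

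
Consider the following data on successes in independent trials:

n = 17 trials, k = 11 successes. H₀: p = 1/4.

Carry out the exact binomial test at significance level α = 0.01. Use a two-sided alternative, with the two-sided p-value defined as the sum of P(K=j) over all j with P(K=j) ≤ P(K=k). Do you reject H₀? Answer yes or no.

Exact binomial: n=17, k=11, p₀=1/4=0.2500
P(X=j) = C(n,j)·p₀^j·(1−p₀)^(n−j); p = Σ P(X=j) over j with P(X=j) ≤ P(X=11)
p-value (two-sided) = 0.00063
At α=0.01: p < α → reject H₀

reject H₀: yes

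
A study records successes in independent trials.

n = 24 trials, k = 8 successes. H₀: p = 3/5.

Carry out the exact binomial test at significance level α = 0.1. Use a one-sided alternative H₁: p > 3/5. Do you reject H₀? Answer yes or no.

Exact binomial: n=24, k=8, p₀=3/5=0.6000
P(X≥8) from Σ C(n,i)·p₀^i·(1−p₀)^(n−i)
p-value (one-sided, H₁ greater) = 0.99780
At α=0.1: p ≥ α → fail to reject H₀

reject H₀: no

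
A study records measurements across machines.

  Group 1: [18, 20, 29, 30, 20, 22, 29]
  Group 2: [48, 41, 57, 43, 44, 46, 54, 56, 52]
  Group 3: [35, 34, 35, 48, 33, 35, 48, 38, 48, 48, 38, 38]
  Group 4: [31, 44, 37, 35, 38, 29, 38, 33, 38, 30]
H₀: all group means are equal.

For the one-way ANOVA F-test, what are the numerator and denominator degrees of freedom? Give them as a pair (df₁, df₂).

degrees of freedom = [3, 34]

k = 4 groups, N = 38 total
df = (k−1, N−k) = (4−1, 38−4) = (3, 34)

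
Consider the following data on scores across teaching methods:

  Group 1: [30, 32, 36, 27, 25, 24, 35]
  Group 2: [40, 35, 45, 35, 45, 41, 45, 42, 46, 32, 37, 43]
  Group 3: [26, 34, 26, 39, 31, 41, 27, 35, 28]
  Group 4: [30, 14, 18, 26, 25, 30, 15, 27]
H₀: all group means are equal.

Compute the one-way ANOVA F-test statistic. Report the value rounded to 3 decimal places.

test statistic = 17.402

Group means [29.86, 40.50, 31.89, 23.12], grand mean 32.417
SSB = Σnᵢ(x̄ᵢ−x̄)² = 1523.129; SSW = ΣΣ(x−x̄ᵢ)² = 933.621
MSB = 1523.129/3 = 507.7097; MSW = 933.621/32 = 29.1757
F = MSB/MSW = 17.4018
df = (3, 32)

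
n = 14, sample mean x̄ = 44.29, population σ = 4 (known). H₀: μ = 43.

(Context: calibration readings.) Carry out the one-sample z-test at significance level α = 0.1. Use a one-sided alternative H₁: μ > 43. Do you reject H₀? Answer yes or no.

SE = σ/√n = 4/√14 = 1.0690
z = (x̄−μ₀)/SE = (44.29−43)/1.0690 = 1.2067
p-value (one-sided, H₁ greater) = 0.11378
At α=0.1: p ≥ α → fail to reject H₀

reject H₀: no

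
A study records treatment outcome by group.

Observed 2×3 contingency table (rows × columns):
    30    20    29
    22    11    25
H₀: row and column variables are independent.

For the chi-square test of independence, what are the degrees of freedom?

df = (r−1)(c−1) = (2−1)·(3−1) = 2

degrees of freedom = 2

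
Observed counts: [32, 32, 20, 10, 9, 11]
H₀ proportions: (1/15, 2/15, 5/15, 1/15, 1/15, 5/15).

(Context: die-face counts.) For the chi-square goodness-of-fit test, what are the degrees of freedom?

df = k − 1 = 6 − 1 = 5

degrees of freedom = 5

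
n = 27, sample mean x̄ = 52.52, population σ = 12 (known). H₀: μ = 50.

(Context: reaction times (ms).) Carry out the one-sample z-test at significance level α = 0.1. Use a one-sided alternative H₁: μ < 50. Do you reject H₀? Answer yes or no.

reject H₀: no

SE = σ/√n = 12/√27 = 2.3094
z = (x̄−μ₀)/SE = (52.52−50)/2.3094 = 1.0912
p-value (one-sided, H₁ less) = 0.86241
At α=0.1: p ≥ α → fail to reject H₀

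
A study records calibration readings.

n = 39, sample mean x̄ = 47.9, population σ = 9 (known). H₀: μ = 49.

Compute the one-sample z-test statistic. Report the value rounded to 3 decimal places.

test statistic = -0.763

SE = σ/√n = 9/√39 = 1.4412
z = (x̄−μ₀)/SE = (47.9−49)/1.4412 = -0.7633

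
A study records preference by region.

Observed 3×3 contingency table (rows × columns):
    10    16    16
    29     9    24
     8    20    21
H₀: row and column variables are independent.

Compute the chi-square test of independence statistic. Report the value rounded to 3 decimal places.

test statistic = 17.244

Row totals [42, 62, 49], col totals [47, 45, 61], n=153
χ² = (10−12.90)²/12.90 + (16−12.35)²/12.35 + (16−16.75)²/16.75 + (29−19.05)²/19.05 + (9−18.24)²/18.24 + (24−24.72)²/24.72 + (8−15.05)²/15.05 + (20−14.41)²/14.41 + (21−19.54)²/19.54 = 17.2441
df = 4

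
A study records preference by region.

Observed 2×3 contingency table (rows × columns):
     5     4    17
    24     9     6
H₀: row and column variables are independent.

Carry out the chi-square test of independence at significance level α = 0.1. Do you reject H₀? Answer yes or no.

reject H₀: yes

Row totals [26, 39], col totals [29, 13, 23], n=65
χ² = (5−11.60)²/11.60 + (4−5.20)²/5.20 + (17−9.20)²/9.20 + (24−17.40)²/17.40 + (9−7.80)²/7.80 + (6−13.80)²/13.80 = 17.7419
df = 2
p-value (upper-tail) = 0.00014
At α=0.1: p < α → reject H₀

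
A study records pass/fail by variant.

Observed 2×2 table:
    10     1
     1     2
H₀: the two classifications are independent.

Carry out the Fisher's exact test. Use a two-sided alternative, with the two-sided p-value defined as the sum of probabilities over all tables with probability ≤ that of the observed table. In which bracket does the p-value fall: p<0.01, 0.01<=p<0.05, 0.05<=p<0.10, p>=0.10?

Margins: r₁=11, r₂=3, c₁=11, c₂=3, n=14
p_obs = C(11,10)·C(3,1)/C(14,11); sum pmf over tables with pmf ≤ p_obs
p-value (two-sided) = 0.09341
→ bracket: 0.05<=p<0.10

p-value bracket: 0.05<=p<0.10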